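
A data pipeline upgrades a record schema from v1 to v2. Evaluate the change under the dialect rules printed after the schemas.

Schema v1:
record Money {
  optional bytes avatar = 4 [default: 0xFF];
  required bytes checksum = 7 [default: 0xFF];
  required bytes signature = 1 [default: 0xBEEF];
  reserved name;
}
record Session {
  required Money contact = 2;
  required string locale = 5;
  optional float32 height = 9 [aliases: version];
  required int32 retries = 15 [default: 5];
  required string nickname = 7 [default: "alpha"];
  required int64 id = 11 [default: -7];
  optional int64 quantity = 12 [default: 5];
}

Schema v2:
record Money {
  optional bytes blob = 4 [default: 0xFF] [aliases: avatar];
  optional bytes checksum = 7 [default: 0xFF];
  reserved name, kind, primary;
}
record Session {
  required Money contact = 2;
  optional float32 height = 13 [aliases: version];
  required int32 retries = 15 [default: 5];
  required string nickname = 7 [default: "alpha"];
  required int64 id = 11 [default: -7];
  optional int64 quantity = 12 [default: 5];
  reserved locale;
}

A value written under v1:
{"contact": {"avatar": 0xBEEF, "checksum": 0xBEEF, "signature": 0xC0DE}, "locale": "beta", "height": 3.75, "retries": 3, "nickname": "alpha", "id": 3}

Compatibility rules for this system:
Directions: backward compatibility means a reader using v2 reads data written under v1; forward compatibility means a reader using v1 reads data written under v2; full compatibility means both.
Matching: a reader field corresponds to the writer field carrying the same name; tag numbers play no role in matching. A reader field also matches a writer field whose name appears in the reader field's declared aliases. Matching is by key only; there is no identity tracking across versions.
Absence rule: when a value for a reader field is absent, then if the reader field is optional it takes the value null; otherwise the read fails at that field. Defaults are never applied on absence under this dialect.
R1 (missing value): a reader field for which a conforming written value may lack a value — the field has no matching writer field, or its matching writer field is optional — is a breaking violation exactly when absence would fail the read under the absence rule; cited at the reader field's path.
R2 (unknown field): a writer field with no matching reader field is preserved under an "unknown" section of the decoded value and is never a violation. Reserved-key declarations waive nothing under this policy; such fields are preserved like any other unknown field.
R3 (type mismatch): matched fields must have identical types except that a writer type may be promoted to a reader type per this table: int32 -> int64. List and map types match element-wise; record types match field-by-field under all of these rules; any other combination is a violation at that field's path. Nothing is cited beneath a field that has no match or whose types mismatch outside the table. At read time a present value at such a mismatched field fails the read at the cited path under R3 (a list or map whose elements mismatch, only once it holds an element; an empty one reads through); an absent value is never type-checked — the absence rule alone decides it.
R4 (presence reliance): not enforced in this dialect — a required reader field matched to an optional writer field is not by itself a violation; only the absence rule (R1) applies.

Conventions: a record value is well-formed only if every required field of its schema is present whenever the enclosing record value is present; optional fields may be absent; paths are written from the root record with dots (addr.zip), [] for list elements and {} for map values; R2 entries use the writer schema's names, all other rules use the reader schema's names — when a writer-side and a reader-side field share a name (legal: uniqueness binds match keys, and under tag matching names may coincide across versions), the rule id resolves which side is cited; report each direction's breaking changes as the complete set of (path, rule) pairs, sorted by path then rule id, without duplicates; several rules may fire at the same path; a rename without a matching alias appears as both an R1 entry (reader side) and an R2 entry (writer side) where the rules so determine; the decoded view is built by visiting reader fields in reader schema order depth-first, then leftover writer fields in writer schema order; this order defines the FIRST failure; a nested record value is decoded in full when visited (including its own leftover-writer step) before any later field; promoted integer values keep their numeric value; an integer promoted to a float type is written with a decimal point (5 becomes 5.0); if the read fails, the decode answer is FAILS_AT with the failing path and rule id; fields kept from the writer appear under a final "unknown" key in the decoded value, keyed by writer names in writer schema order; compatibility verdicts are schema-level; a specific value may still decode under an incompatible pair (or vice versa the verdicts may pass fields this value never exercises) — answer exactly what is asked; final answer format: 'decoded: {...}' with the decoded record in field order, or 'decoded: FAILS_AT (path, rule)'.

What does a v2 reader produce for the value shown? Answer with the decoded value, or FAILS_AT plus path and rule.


the writer's type comes first in each Session pair
decode walk for Session under reader schema v2:
  contact.blob := 0xBEEF (from writer avatar)
  contact.checksum := 0xBEEF
  writer contact.signature: kept under "unknown"
  height := 3.75
  retries := 3
  nickname := "alpha"
  id := 3
  quantity := null (missing; optional => null)
  writer locale: kept under "unknown"
  => decoded: {"contact": {"blob": 0xBEEF, "checksum": 0xBEEF, "unknown": {"signature": 0xC0DE}}, "height": 3.75, "retries": 3, "nickname": "alpha", "id": 3, "quantity": null, "unknown": {"locale": "beta"}}
remaining Session differences; none change what is asked:
  field checksum in record Money: required changed to optional -> affects the rule determinations only; this particular Session value decodes identically
  field height in record Session: tag 9 changed to 13 -> triggers nothing under the printed rules; the Session answer is the same either way

decoded: {"contact": {"blob": 0xBEEF, "checksum": 0xBEEF, "unknown": {"signature": 0xC0DE}}, "height": 3.75, "retries": 3, "nickname": "alpha", "id": 3, "quantity": null, "unknown": {"locale": "beta"}}


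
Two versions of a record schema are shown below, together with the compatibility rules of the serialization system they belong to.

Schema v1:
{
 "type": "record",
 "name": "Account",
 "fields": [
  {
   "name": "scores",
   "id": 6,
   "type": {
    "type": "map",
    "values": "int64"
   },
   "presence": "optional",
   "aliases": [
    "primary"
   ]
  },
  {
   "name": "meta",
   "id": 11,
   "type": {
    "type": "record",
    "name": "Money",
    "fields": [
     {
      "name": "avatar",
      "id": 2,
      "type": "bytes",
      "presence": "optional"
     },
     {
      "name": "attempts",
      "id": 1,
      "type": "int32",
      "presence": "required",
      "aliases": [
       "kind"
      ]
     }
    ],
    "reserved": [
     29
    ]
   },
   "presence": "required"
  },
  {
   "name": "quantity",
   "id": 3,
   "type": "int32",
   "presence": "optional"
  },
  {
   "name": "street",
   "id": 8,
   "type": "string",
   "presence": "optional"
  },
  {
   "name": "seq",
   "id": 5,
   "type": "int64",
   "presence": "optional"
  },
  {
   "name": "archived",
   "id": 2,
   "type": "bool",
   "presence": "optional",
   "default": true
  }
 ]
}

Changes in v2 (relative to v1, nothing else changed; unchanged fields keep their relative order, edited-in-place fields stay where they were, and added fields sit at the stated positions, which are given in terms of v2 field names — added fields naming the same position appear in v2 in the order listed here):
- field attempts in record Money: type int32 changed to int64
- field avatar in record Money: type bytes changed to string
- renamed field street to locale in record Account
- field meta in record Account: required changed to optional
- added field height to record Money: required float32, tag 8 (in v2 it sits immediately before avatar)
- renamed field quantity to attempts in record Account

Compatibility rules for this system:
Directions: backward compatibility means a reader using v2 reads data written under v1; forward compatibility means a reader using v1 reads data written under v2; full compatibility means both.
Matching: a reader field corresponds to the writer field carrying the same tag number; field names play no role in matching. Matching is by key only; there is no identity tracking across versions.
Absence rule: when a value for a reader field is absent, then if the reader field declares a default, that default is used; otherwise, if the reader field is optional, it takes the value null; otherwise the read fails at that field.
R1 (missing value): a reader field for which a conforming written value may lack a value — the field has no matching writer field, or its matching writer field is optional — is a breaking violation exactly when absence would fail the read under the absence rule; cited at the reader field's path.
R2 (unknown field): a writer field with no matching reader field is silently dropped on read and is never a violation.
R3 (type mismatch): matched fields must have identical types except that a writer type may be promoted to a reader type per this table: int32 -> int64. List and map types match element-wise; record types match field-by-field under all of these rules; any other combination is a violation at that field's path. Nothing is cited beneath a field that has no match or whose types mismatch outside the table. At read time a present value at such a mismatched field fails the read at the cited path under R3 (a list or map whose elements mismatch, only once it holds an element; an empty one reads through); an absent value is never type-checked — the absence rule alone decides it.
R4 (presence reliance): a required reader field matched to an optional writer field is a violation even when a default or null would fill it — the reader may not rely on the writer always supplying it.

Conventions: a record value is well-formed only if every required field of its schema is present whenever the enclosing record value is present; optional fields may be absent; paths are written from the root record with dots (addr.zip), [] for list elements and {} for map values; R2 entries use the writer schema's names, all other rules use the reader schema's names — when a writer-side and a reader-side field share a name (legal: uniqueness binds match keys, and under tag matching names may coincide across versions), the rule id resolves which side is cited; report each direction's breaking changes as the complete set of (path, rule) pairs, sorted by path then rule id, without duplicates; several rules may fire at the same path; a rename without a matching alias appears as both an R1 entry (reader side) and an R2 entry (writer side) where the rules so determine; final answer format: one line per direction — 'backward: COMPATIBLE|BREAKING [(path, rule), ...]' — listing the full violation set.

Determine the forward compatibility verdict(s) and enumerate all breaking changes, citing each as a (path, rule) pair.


each type pair in Account: writer, then reader
forward on Account — v1 reading data written by v2:
  scores: map<string, int64> -> map<string, int64>, writer optional; from scores
  meta: Money -> Money, writer optional; from meta
  quantity: int32 -> int32, writer optional; from attempts
  street: string -> string, writer optional; from locale
  seq: int64 -> int64, writer optional; from seq
  archived: bool -> bool, writer optional; from archived
  meta.avatar: string -> bytes, writer optional; from meta.avatar
  meta.attempts: int64 -> int32, writer required; from meta.attempts
  meta.height (writer side), unknown to reader
  violation R1 at meta
  violation R4 at meta
  violation R3 at meta.attempts
  violation R3 at meta.avatar
  forward on Account therefore BREAKING (4)
the other Account changes do not affect what is asked:
  renamed field street to locale in record Account -> inert for the asked Account verdict: nothing fires
  added field height to record Money: required float32, tag 8 (in v2 it sits immediately before avatar) -> its effect on Account is confined to the backward direction, not asked
  renamed field quantity to attempts in record Account -> inert for the asked Account verdict: nothing fires

forward: BREAKING [(meta, R1), (meta, R4), (meta.attempts, R3), (meta.avatar, R3)]


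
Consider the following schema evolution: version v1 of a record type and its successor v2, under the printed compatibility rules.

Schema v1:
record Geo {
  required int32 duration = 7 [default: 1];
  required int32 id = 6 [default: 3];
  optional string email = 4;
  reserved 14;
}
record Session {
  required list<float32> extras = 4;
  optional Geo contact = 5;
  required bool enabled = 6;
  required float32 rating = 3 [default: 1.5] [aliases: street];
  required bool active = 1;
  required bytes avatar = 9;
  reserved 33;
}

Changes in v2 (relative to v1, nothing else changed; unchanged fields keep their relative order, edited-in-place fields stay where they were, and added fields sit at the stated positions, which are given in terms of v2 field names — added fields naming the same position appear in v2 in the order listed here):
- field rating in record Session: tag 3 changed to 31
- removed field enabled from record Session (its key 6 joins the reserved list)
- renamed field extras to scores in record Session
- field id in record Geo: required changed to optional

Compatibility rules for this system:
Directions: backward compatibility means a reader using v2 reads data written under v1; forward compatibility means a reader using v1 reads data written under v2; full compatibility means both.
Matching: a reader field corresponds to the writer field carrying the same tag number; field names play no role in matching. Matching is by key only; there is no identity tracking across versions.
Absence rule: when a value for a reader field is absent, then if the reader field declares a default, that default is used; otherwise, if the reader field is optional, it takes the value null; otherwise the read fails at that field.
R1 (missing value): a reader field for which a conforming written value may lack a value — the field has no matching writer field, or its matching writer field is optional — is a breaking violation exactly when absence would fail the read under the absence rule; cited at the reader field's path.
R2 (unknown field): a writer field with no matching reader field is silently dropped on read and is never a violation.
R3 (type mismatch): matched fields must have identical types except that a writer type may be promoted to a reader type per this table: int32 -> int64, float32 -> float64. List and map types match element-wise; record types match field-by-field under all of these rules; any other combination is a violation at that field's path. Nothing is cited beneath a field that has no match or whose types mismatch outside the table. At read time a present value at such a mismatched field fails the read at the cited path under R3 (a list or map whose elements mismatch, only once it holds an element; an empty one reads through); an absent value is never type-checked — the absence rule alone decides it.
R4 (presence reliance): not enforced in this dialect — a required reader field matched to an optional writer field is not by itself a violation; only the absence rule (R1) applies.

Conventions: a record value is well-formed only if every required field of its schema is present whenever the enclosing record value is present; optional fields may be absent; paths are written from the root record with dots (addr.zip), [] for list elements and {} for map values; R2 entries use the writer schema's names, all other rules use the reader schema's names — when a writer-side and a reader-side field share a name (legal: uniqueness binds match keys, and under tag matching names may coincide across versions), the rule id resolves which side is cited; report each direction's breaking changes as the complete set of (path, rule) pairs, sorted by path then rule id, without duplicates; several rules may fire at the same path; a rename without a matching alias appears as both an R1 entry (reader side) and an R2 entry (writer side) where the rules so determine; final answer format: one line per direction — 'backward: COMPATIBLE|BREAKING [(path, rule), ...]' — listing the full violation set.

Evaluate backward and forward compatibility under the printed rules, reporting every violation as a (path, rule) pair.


arrows below run writer -> reader for Session
backward on Session — v2 reading data written by v1:
  scores: paired with writer extras (list<float32> -> list<float32>; writer required)
  contact: paired with writer contact (Geo -> Geo; writer optional)
  no writer field matches reader rating
  active: paired with writer active (bool -> bool; writer required)
  avatar: paired with writer avatar (bytes -> bytes; writer required)
  leftover writer field: enabled
  leftover writer field: rating
  contact.duration: paired with writer contact.duration (int32 -> int32; writer required)
  contact.id: paired with writer contact.id (int32 -> int32; writer required)
  contact.email: paired with writer contact.email (string -> string; writer optional)
  => no violations; backward on Session: COMPATIBLE
forward on Session — v1 reading data written by v2:
  extras: paired with writer scores (list<float32> -> list<float32>; writer required)
  contact: paired with writer contact (Geo -> Geo; writer optional)
  no writer field matches reader enabled
  no writer field matches reader rating
  active: paired with writer active (bool -> bool; writer required)
  avatar: paired with writer avatar (bytes -> bytes; writer required)
  leftover writer field: rating
  contact.duration: paired with writer contact.duration (int32 -> int32; writer required)
  contact.id: paired with writer contact.id (int32 -> int32; writer optional)
  contact.email: paired with writer contact.email (string -> string; writer optional)
  R1 fires at enabled
  forward on Session therefore BREAKING (1)

backward: COMPATIBLE []; forward: BREAKING [(enabled, R1)]


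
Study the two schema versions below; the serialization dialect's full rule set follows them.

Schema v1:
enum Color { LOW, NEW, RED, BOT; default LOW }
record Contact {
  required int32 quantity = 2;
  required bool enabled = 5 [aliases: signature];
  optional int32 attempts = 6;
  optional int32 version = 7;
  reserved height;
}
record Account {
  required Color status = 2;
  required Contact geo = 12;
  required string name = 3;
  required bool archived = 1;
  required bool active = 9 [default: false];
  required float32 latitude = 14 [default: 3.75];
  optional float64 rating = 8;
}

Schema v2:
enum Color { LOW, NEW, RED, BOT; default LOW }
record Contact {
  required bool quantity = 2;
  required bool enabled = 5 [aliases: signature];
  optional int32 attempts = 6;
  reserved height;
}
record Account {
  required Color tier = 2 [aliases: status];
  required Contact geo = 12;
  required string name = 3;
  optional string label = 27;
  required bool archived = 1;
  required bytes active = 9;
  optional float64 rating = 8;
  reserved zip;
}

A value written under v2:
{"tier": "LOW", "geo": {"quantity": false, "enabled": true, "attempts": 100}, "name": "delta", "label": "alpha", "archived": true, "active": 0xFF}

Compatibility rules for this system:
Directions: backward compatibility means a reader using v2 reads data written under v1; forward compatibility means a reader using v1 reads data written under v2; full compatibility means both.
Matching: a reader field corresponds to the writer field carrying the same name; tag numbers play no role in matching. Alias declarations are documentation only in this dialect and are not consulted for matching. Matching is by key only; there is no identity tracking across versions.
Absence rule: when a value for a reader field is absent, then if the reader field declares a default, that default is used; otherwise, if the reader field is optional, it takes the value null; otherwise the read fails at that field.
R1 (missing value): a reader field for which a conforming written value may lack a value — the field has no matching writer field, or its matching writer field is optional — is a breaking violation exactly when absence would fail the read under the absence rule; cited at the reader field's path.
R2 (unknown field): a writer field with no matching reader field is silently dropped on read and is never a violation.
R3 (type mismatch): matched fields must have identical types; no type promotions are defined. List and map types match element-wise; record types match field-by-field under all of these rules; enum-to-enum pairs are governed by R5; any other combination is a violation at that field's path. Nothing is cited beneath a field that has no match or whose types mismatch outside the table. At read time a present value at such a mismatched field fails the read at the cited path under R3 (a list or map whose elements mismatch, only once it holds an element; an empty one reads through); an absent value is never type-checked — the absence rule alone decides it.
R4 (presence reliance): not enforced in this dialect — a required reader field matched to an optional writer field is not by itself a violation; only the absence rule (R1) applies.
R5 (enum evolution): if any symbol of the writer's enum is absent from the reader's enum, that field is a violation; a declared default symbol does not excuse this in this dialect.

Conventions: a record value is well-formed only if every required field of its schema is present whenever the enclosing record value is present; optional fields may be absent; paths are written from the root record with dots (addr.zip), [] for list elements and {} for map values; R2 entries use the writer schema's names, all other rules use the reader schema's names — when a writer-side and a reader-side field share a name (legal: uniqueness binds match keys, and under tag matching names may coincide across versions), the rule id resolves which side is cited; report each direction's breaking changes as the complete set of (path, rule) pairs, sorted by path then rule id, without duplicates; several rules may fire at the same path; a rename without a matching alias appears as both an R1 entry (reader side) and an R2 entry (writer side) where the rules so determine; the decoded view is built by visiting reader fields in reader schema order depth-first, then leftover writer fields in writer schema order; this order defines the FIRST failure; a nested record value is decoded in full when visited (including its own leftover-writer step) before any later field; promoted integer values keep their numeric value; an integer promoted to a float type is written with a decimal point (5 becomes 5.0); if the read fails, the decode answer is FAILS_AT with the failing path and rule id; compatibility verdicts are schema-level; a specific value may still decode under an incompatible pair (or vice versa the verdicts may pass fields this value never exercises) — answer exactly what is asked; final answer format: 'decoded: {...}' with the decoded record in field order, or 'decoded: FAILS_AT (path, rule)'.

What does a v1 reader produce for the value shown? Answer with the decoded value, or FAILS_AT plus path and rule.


arrows below run writer -> reader for Account
decoding the Account value with the v1 reader:
  read fails at status under R1 (no fill)
  => FAILS_AT (status, R1)
remaining Account differences; none change what is asked:
  field quantity in record Contact: type int32 changed to bool -> a verdict-level change on Account — the shown value reads the same
  field active in record Account: type bool changed to bytes (its default is dropped) -> a verdict-level change on Account — the shown value reads the same
  added field label to record Account: optional string, tag 27 (in v2 it sits immediately before archived) -> inert under this dialect — no rule fires on Account and the result does not move
  removed field version from record Contact -> inert under this dialect — no rule fires on Account and the result does not move
  removed field latitude from record Account -> inert under this dialect — no rule fires on Account and the result does not move

decoded: FAILS_AT (status, R1)


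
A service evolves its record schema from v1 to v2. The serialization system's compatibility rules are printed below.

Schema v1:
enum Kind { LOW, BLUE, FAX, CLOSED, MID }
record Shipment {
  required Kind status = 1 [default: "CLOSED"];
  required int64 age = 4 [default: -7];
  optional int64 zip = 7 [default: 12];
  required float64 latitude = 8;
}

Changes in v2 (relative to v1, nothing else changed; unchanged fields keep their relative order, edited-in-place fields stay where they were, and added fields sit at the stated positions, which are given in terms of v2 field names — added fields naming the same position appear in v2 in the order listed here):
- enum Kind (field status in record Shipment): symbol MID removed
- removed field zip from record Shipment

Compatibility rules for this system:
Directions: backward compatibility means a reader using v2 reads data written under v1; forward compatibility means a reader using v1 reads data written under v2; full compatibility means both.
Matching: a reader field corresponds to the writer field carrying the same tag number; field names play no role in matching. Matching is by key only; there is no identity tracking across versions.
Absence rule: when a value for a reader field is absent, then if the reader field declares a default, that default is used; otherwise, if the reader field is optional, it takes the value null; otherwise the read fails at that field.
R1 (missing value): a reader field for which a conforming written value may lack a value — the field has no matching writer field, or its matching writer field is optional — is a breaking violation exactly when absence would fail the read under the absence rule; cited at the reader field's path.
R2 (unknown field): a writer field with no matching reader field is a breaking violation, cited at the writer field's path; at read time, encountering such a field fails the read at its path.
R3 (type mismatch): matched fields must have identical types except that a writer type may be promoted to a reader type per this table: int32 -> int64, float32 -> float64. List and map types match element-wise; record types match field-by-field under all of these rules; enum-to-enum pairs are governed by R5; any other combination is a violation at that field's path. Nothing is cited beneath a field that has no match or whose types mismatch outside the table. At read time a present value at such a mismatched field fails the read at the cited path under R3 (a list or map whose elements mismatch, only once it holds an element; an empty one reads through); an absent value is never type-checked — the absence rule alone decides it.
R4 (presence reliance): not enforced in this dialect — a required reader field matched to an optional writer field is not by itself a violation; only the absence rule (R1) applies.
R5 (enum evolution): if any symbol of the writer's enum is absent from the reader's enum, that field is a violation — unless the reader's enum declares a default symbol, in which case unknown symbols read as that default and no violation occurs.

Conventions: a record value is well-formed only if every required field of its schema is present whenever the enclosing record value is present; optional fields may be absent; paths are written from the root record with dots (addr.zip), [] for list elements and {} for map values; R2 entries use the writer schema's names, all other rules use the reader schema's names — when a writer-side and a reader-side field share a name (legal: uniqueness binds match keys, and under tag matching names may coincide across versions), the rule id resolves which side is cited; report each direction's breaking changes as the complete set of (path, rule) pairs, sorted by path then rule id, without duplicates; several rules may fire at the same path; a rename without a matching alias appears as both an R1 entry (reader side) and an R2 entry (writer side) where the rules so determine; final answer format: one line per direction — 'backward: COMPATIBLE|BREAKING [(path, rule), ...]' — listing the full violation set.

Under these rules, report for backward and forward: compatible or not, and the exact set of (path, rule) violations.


arrows below run writer -> reader for Shipment
backward for Shipment (reader v2, writer v1):
  status <- status (Kind -> Kind, writer required)
  age <- age (int64 -> int64, writer required)
  latitude <- latitude (float64 -> float64, writer required)
  leftover writer field: zip
  breaking: (status, R5)
  breaking: (zip, R2)
  => 2 violation(s): backward is BREAKING for Shipment
forward for Shipment (reader v1, writer v2):
  status <- status (Kind -> Kind, writer required)
  age <- age (int64 -> int64, writer required)
  no writer field matches reader zip
  latitude <- latitude (float64 -> float64, writer required)
  => no violations; forward on Shipment: COMPATIBLE

backward: BREAKING [(status, R5), (zip, R2)]; forward: COMPATIBLE []


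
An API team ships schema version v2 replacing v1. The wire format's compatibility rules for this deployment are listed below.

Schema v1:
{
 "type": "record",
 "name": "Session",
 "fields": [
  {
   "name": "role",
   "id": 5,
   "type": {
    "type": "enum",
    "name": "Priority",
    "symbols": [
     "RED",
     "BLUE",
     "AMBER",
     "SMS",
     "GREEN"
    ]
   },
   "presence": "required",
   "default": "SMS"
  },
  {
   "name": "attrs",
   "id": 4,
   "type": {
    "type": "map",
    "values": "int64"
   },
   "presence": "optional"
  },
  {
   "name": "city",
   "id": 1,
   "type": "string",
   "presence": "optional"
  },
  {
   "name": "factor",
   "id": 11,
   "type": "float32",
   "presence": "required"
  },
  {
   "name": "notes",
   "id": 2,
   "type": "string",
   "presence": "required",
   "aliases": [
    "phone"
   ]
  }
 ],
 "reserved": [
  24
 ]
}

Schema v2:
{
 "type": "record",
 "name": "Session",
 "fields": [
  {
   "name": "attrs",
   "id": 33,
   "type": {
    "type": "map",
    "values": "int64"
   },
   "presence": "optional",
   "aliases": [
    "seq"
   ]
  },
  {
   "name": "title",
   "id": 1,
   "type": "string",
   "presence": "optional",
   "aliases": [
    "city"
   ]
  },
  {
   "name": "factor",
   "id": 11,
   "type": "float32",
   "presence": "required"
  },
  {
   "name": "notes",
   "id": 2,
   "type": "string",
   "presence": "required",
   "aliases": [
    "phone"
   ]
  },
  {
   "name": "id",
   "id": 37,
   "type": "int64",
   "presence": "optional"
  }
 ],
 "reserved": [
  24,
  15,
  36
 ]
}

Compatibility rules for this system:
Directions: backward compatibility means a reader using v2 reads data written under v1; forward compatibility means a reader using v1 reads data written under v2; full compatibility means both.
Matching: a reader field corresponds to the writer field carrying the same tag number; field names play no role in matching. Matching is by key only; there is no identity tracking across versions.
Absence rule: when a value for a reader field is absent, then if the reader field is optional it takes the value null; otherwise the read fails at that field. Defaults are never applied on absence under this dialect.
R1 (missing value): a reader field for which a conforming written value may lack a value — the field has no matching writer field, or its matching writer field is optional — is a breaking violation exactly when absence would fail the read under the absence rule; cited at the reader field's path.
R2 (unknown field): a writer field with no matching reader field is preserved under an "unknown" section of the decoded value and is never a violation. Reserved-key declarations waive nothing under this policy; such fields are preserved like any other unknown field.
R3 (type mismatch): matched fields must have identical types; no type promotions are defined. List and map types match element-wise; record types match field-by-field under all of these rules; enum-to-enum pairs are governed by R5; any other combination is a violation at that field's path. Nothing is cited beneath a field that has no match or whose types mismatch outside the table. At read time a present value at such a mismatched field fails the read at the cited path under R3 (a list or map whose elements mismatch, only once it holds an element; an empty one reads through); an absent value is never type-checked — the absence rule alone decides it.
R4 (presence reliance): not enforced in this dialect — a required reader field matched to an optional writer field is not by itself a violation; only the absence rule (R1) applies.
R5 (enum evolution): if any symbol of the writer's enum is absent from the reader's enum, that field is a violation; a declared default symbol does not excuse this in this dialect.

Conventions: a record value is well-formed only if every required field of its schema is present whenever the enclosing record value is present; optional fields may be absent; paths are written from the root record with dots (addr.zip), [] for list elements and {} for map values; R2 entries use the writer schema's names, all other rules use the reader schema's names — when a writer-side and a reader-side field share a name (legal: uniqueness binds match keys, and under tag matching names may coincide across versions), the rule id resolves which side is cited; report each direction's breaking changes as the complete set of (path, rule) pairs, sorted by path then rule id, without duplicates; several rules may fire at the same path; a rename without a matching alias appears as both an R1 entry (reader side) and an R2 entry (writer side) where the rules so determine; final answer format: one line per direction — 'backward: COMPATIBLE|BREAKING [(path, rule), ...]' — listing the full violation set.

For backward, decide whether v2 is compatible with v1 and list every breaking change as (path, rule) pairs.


each type pair in Session: writer, then reader
backward on Session — v2 reading data written by v1:
  attrs: no writer match
  title: paired with writer city (string -> string; writer optional)
  factor: paired with writer factor (float32 -> float32; writer required)
  notes: paired with writer notes (string -> string; writer required)
  id: no writer match
  writer field role has no reader counterpart
  writer field attrs has no reader counterpart
  => backward verdict for Session: COMPATIBLE, no violations
the other Session changes do not affect what is asked:
  field attrs in record Session: tag 4 changed to 33 -> no rule fires on it in Session's dialect; the asked verdict holds
  added field id to record Session: optional int64, tag 37 (in v2 it sits last) -> no rule fires on it in Session's dialect; the asked verdict holds
  renamed field city to title in record Session (alias city declared on the renamed field) -> no rule fires on it in Session's dialect; the asked verdict holds
  removed field role from record Session -> fires only in the forward direction of Session, which is not asked here

backward: COMPATIBLE []


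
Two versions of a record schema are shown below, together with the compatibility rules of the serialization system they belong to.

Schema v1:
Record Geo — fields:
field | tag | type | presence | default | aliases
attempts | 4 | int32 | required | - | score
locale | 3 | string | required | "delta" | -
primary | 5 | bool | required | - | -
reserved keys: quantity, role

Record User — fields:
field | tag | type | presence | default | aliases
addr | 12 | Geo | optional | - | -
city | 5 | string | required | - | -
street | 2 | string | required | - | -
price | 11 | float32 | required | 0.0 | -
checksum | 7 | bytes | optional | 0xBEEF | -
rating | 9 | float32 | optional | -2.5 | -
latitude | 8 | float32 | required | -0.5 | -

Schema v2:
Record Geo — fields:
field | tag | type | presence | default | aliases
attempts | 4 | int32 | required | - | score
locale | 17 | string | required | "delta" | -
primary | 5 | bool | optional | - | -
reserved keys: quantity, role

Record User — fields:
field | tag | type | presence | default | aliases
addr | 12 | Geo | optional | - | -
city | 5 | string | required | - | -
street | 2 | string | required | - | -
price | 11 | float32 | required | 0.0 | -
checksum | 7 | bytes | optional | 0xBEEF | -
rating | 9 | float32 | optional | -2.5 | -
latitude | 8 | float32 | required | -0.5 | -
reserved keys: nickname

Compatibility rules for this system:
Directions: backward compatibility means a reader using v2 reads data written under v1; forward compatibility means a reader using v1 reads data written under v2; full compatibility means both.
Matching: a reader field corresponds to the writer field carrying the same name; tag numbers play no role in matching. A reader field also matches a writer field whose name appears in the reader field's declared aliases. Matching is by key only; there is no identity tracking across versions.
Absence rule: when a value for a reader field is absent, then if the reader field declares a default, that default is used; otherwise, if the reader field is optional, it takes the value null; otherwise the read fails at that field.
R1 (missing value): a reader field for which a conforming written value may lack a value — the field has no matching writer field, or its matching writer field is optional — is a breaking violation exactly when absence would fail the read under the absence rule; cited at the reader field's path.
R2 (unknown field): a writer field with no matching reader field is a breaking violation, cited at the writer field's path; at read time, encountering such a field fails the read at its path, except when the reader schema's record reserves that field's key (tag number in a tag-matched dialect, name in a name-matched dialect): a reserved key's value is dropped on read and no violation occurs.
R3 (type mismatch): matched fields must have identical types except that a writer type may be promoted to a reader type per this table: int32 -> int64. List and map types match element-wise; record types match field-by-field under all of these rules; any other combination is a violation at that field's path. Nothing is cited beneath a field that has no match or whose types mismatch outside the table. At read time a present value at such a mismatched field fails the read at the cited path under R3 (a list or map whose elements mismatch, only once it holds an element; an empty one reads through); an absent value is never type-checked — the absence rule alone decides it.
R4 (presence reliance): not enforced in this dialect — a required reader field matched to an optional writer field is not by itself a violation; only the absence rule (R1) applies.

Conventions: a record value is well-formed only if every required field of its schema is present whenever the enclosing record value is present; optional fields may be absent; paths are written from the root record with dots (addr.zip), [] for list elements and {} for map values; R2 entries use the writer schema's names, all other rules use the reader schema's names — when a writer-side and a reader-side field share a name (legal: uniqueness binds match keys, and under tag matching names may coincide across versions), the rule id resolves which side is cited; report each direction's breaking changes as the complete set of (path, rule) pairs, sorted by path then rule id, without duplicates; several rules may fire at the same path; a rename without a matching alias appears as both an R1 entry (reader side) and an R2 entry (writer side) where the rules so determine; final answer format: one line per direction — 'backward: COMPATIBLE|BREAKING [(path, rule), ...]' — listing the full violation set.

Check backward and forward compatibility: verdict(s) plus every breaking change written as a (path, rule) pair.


backward: COMPATIBLE []; forward: BREAKING [(addr.primary, R1)]

each type pair in User: writer, then reader
backward for User (reader v2, writer v1):
  addr: Geo -> Geo, writer optional; from addr
  city: string -> string, writer required; from city
  street: string -> string, writer required; from street
  price: float32 -> float32, writer required; from price
  checksum: bytes -> bytes, writer optional; from checksum
  rating: float32 -> float32, writer optional; from rating
  latitude: float32 -> float32, writer required; from latitude
  addr.attempts: int32 -> int32, writer required; from addr.attempts
  addr.locale: string -> string, writer required; from addr.locale
  addr.primary: bool -> bool, writer required; from addr.primary
  nothing fires on User: backward is COMPATIBLE
forward for User (reader v1, writer v2):
  addr: Geo -> Geo, writer optional; from addr
  city: string -> string, writer required; from city
  street: string -> string, writer required; from street
  price: float32 -> float32, writer required; from price
  checksum: bytes -> bytes, writer optional; from checksum
  rating: float32 -> float32, writer optional; from rating
  latitude: float32 -> float32, writer required; from latitude
  addr.attempts: int32 -> int32, writer required; from addr.attempts
  addr.locale: string -> string, writer required; from addr.locale
  addr.primary: bool -> bool, writer optional; from addr.primary
  R1 fires at addr.primary
  => 1 violation(s): forward is BREAKING for User
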